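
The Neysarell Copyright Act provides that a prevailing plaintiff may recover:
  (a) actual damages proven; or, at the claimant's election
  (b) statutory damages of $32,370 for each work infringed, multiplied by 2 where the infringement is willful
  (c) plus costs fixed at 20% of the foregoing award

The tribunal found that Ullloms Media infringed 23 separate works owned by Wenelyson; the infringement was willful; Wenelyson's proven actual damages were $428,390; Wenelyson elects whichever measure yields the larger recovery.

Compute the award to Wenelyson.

$1,786,824

Statutory damages: 23 × $32,370 = $744,510
Doubled: 2 × $744,510 = $1,489,020
Greater of actual damages ($428,390) or enhanced statutory damages ($1,489,020): $1,489,020
Costs: 20% of $1,489,020 = $297,804
Award plus costs: $1,489,020 + $297,804 = $1,786,824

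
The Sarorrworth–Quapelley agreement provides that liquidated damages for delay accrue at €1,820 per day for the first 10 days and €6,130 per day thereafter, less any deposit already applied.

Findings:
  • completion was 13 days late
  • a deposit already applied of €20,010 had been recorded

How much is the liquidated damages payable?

€16,580

First 10 days: 10 × €1,820 = €18,200
Remaining days: (13 − 10) × €6,130 = €18,390
Accrued per-day damages: €18,200 + €18,390 = €36,590
Less deposit already applied: €36,590 − €20,010 = €16,580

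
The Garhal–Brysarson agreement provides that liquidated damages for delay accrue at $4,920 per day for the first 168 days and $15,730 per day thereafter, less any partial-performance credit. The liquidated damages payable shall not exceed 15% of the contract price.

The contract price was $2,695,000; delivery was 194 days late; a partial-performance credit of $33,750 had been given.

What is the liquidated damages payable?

First 168 days: 168 × $4,920 = $826,560
Remaining days: (194 − 168) × $15,730 = $408,980
Accrued per-day damages: $826,560 + $408,980 = $1,235,540
Less partial-performance credit: $1,235,540 − $33,750 = $1,201,790
Cap: 15% of $2,695,000 = $404,250
Cap at $404,250: $1,201,790 exceeds the cap → $404,250

$404,250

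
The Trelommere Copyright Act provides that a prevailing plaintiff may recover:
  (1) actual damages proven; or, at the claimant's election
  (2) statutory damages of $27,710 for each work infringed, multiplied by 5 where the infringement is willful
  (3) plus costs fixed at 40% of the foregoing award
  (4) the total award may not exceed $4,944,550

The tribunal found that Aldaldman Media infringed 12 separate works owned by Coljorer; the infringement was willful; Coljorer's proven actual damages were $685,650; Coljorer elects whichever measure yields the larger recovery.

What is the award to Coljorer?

Statutory damages: 12 × $27,710 = $332,520
Multiplied by 5: 5 × $332,520 = $1,662,600
Greater of actual damages ($685,650) or enhanced statutory damages ($1,662,600): $1,662,600
Costs: 40% of $1,662,600 = $665,040
Award plus costs: $1,662,600 + $665,040 = $2,327,640
Cap at $4,944,550: $2,327,640 is within the cap, no reduction.

$2,327,640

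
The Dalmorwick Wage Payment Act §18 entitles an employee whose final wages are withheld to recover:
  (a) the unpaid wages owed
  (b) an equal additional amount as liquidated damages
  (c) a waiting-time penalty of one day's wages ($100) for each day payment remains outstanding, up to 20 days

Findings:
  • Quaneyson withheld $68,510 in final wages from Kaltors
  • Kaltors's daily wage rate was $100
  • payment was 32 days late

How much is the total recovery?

Liquidated damages (equal amount): $68,510
Penalty days: min(32, 20) = 20
Waiting-time penalty: 20 × $100 = $2,000
Total award: $68,510 + $68,510 + $2,000 = $139,020

Total award: $139,020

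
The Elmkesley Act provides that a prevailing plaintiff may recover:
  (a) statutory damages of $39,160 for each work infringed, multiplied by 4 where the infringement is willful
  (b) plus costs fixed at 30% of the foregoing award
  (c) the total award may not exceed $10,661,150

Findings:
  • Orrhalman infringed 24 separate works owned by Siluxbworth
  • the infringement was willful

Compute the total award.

$4,887,168

Statutory damages: 24 × $39,160 = $939,840
Multiplied by 4: 4 × $939,840 = $3,759,360
Costs: 30% of $3,759,360 = $1,127,808
Award plus costs: $3,759,360 + $1,127,808 = $4,887,168
Cap at $10,661,150: $4,887,168 is within the cap, no reduction.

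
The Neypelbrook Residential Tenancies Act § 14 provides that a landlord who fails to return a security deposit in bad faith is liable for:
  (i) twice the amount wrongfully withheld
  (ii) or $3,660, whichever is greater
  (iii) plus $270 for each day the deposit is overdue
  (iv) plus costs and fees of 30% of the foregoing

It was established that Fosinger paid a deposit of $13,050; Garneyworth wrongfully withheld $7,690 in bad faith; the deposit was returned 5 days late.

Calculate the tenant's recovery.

Doubled: 2 × $7,690 = $15,380
Minimum $3,660: $15,380 meets the minimum, no increase.
Late-return penalty: 5 × $270 = $1,350
Damages plus late penalty: $15,380 + $1,350 = $16,730
Costs and fees: 30% of $16,730 = $5,019
Total recovery: $16,730 + $5,019 = $21,749

$21,749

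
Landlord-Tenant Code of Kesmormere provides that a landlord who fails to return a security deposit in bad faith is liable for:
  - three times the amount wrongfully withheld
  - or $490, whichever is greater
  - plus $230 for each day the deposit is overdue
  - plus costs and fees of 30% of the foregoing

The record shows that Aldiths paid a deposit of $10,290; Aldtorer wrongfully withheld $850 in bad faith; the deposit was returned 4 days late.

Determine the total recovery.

$4,511

Trebled: 3 × $850 = $2,550
Minimum $490: $2,550 meets the minimum, no increase.
Late-return penalty: 4 × $230 = $920
Damages plus late penalty: $2,550 + $920 = $3,470
Costs and fees: 30% of $3,470 = $1,041
Total recovery: $3,470 + $1,041 = $4,511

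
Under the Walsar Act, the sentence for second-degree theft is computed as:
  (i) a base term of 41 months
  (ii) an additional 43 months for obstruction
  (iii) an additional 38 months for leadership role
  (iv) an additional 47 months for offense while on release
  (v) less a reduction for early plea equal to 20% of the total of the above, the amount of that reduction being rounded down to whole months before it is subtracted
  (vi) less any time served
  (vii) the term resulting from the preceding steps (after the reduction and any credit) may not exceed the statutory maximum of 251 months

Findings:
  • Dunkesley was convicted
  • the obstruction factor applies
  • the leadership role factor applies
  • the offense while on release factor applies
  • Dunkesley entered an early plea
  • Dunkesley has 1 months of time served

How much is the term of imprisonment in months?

Obstruction enhancement: +43 months
Leadership role enhancement: +38 months
Offense while on release enhancement: +47 months
Adjusted term: 41 months + 43 months + 38 months + 47 months = 169 months
Early plea reduction: 20% of 169 months = 33 months (rounded down)
After reduction: 169 − 33 = 136 months
Less time served: 136 months − 1 months = 135 months
Cap at 251 months: 135 months is within the cap, no reduction.

135 months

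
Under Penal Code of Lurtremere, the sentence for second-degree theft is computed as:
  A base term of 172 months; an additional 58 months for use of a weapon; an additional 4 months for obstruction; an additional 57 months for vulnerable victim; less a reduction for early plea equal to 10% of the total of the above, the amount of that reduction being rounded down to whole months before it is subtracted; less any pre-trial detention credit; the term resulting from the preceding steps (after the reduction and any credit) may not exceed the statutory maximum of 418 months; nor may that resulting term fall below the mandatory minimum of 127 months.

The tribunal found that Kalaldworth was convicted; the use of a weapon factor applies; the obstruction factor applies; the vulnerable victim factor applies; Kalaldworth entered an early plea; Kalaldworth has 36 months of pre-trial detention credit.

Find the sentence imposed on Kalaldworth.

226 months

Use of a weapon enhancement: +58 months
Obstruction enhancement: +4 months
Vulnerable victim enhancement: +57 months
Adjusted term: 172 months + 58 months + 4 months + 57 months = 291 months
Early plea reduction: 10% of 291 months = 29 months (rounded down)
After reduction: 291 − 29 = 262 months
Less pre-trial detention credit: 262 months − 36 months = 226 months
Cap at 418 months: 226 months is within the cap, no reduction.
Minimum 127 months: 226 months meets the minimum, no increase.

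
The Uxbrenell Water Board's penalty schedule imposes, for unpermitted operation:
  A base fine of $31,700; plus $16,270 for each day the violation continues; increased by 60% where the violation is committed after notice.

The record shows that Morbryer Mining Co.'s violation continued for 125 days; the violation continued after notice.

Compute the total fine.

Civil penalty: $3,304,720

Per-day component: 125 × $16,270 = $2,033,750
Base plus per-day: $31,700 + $2,033,750 = $2,065,450
Enhancement: 60% of $2,065,450 = $1,239,270
Enhanced fine: $2,065,450 + $1,239,270 = $3,304,720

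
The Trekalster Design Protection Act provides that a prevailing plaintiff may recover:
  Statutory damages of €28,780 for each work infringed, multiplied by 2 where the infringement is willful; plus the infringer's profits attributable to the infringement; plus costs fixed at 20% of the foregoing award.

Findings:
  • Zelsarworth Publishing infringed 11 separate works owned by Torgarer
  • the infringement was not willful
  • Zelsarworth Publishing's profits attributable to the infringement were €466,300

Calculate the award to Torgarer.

€939,456

Statutory damages: 11 × €28,780 = €316,580
Infringement not willful: no ×2 enhancement.
Combined award: €316,580 + €466,300 = €782,880
Costs: 20% of €782,880 = €156,576
Award plus costs: €782,880 + €156,576 = €939,456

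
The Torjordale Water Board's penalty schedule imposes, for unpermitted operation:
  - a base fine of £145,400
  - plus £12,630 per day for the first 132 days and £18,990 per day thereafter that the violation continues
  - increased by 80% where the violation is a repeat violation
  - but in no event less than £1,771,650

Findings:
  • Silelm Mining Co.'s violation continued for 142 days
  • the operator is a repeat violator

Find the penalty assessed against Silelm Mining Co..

First 132 days: 132 × £12,630 = £1,667,160
Remaining days: (142 − 132) × £18,990 = £189,900
Per-day component: £1,667,160 + £189,900 = £1,857,060
Base plus per-day: £145,400 + £1,857,060 = £2,002,460
Enhancement: 80% of £2,002,460 = £1,601,968
Enhanced fine: £2,002,460 + £1,601,968 = £3,604,428
Minimum £1,771,650: £3,604,428 meets the minimum, no increase.

£3,604,428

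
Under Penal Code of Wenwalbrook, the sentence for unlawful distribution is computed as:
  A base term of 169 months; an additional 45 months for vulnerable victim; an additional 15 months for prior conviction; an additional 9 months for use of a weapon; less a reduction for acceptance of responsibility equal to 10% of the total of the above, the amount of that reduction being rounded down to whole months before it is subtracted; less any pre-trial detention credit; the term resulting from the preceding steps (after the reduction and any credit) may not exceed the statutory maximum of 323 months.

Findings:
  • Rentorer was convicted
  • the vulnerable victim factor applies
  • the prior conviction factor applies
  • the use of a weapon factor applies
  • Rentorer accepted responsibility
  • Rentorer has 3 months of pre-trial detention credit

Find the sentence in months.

212 months

Vulnerable victim enhancement: +45 months
Prior conviction enhancement: +15 months
Use of a weapon enhancement: +9 months
Adjusted term: 169 months + 45 months + 15 months + 9 months = 238 months
Acceptance of responsibility reduction: 10% of 238 months = 23 months (rounded down)
After reduction: 238 − 23 = 215 months
Less pre-trial detention credit: 215 months − 3 months = 212 months
Cap at 323 months: 212 months is within the cap, no reduction.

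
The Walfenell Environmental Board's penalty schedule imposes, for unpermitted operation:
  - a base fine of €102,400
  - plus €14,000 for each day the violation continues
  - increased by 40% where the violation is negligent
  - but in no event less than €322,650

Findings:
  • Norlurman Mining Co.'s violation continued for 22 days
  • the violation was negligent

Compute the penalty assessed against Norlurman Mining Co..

€574,560

Per-day component: 22 × €14,000 = €308,000
Base plus per-day: €102,400 + €308,000 = €410,400
Enhancement: 40% of €410,400 = €164,160
Enhanced fine: €410,400 + €164,160 = €574,560
Minimum €322,650: €574,560 meets the minimum, no increase.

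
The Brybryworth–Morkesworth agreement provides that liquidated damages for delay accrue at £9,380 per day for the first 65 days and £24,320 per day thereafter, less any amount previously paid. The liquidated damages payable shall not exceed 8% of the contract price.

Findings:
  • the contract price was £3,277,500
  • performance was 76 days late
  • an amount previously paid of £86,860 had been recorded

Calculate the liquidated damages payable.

First 65 days: 65 × £9,380 = £609,700
Remaining days: (76 − 65) × £24,320 = £267,520
Accrued per-day damages: £609,700 + £267,520 = £877,220
Less amount previously paid: £877,220 − £86,860 = £790,360
Cap: 8% of £3,277,500 = £262,200
Cap at £262,200: £790,360 exceeds the cap → £262,200

£262,200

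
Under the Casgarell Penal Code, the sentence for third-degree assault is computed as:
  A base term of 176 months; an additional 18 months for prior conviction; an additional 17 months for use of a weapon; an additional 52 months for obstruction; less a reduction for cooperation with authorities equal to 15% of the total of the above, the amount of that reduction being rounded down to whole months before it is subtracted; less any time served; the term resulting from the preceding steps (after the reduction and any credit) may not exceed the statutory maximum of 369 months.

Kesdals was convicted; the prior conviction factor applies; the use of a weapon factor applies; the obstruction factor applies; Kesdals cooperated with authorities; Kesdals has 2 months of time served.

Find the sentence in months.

222 months

Prior conviction enhancement: +18 months
Use of a weapon enhancement: +17 months
Obstruction enhancement: +52 months
Adjusted term: 176 months + 18 months + 17 months + 52 months = 263 months
Cooperation with authorities reduction: 15% of 263 months = 39 months (rounded down)
After reduction: 263 − 39 = 224 months
Less time served: 224 months − 2 months = 222 months
Cap at 369 months: 222 months is within the cap, no reduction.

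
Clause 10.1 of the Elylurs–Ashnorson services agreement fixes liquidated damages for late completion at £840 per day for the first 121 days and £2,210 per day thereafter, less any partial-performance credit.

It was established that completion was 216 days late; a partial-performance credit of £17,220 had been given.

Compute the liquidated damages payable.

First 121 days: 121 × £840 = £101,640
Remaining days: (216 − 121) × £2,210 = £209,950
Accrued per-day damages: £101,640 + £209,950 = £311,590
Less partial-performance credit: £311,590 − £17,220 = £294,370

£294,370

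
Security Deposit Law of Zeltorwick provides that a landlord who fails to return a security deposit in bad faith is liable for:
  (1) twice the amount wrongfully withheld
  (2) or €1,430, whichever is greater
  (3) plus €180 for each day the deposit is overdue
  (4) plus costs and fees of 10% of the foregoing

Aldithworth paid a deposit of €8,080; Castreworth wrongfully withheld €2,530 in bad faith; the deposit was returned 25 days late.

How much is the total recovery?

€10,516

Doubled: 2 × €2,530 = €5,060
Minimum €1,430: €5,060 meets the minimum, no increase.
Late-return penalty: 25 × €180 = €4,500
Damages plus late penalty: €5,060 + €4,500 = €9,560
Costs and fees: 10% of €9,560 = €956
Total recovery: €9,560 + €956 = €10,516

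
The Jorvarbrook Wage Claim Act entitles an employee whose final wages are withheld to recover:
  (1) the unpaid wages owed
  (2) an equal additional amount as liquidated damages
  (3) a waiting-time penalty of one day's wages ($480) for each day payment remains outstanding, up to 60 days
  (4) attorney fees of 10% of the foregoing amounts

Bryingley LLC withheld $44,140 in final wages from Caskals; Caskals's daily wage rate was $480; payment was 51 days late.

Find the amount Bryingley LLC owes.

$124,036

Liquidated damages (equal amount): $44,140
Penalty days: min(51, 60) = 51
Waiting-time penalty: 51 × $480 = $24,480
Subtotal: $44,140 + $44,140 + $24,480 = $112,760
Attorney fees: 10% of $112,760 = $11,276
Total award: $112,760 + $11,276 = $124,036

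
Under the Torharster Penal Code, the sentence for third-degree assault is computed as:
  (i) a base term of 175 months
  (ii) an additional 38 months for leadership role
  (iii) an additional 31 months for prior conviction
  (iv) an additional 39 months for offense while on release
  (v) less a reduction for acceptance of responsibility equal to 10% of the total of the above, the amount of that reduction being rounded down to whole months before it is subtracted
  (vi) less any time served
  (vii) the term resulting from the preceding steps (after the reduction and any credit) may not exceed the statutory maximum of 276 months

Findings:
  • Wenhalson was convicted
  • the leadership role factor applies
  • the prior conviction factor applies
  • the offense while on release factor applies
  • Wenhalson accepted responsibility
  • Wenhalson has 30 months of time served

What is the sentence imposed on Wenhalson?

225 months

Leadership role enhancement: +38 months
Prior conviction enhancement: +31 months
Offense while on release enhancement: +39 months
Adjusted term: 175 months + 38 months + 31 months + 39 months = 283 months
Acceptance of responsibility reduction: 10% of 283 months = 28 months (rounded down)
After reduction: 283 − 28 = 255 months
Less time served: 255 months − 30 months = 225 months
Cap at 276 months: 225 months is within the cap, no reduction.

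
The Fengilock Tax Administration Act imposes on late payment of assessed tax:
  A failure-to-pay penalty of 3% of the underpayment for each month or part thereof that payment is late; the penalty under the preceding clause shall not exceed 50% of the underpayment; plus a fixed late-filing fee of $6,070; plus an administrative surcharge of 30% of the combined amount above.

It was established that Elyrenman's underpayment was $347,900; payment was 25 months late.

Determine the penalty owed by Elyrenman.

Accrued rate: 3% × 25 = 75%, capped at 50% → 50%
Failure-to-pay penalty: 50% of $347,900 = $173,950
Penalty before surcharge: $173,950 + $6,070 = $180,020
Administrative surcharge: 30% of $180,020 = $54,006
Total penalty: $180,020 + $54,006 = $234,026

$234,026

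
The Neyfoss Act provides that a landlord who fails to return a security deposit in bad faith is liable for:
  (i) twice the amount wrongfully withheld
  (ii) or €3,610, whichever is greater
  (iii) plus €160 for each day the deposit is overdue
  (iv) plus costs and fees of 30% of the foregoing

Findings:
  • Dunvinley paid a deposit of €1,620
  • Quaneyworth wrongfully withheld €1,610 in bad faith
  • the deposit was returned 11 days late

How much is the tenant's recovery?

€6,981

Doubled: 2 × €1,610 = €3,220
Minimum €3,610: €3,220 is below the minimum → €3,610
Late-return penalty: 11 × €160 = €1,760
Damages plus late penalty: €3,610 + €1,760 = €5,370
Costs and fees: 30% of €5,370 = €1,611
Total recovery: €5,370 + €1,611 = €6,981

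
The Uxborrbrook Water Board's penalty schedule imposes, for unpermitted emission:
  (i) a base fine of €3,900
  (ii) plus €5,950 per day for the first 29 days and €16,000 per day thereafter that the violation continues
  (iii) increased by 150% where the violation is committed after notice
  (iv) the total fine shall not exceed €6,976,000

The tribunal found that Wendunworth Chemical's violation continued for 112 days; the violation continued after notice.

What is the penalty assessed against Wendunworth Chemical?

First 29 days: 29 × €5,950 = €172,550
Remaining days: (112 − 29) × €16,000 = €1,328,000
Per-day component: €172,550 + €1,328,000 = €1,500,550
Base plus per-day: €3,900 + €1,500,550 = €1,504,450
Enhancement: 150% of €1,504,450 = €2,256,675
Enhanced fine: €1,504,450 + €2,256,675 = €3,761,125
Cap at €6,976,000: €3,761,125 is within the cap, no reduction.

€3,761,125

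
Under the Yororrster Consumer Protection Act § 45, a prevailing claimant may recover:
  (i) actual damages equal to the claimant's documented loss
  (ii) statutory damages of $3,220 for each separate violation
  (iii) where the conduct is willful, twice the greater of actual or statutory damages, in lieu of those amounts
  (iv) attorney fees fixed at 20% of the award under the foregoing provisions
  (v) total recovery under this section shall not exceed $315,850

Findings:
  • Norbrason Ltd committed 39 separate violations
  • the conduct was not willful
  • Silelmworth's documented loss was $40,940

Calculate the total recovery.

$199,824

Statutory damages: 39 × $3,220 = $125,580
Conduct not willful: the in-lieu enhancement does not apply.
Actual plus statutory damages: $40,940 + $125,580 = $166,520
Attorney fees: 20% of $166,520 = $33,304
Total before cap: $166,520 + $33,304 = $199,824
Cap at $315,850: $199,824 is within the cap, no reduction.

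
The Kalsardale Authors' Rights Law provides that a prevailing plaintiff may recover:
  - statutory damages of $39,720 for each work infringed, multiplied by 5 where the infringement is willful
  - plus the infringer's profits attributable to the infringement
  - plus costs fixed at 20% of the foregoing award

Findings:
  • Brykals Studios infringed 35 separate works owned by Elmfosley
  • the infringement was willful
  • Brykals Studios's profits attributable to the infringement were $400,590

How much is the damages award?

$8,821,908

Statutory damages: 35 × $39,720 = $1,390,200
Multiplied by 5: 5 × $1,390,200 = $6,951,000
Combined award: $6,951,000 + $400,590 = $7,351,590
Costs: 20% of $7,351,590 = $1,470,318
Award plus costs: $7,351,590 + $1,470,318 = $8,821,908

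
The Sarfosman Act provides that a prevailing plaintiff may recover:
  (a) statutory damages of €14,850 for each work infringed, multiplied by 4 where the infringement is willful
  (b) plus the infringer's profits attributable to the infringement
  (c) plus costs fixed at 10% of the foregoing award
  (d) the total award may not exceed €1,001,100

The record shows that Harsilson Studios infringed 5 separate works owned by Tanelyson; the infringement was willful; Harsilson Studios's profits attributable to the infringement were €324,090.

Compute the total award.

€683,199

Statutory damages: 5 × €14,850 = €74,250
Multiplied by 4: 4 × €74,250 = €297,000
Combined award: €297,000 + €324,090 = €621,090
Costs: 10% of €621,090 = €62,109
Award plus costs: €621,090 + €62,109 = €683,199
Cap at €1,001,100: €683,199 is within the cap, no reduction.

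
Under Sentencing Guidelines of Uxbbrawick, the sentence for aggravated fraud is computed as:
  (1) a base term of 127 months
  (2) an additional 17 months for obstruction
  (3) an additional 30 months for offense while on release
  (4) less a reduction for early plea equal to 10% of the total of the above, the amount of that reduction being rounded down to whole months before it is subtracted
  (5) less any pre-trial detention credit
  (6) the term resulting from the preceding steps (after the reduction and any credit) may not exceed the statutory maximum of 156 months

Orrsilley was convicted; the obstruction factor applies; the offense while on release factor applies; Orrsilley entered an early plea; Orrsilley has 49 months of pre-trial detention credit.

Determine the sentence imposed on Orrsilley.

Obstruction enhancement: +17 months
Offense while on release enhancement: +30 months
Adjusted term: 127 months + 17 months + 30 months = 174 months
Early plea reduction: 10% of 174 months = 17 months (rounded down)
After reduction: 174 − 17 = 157 months
Less pre-trial detention credit: 157 months − 49 months = 108 months
Cap at 156 months: 108 months is within the cap, no reduction.

108 months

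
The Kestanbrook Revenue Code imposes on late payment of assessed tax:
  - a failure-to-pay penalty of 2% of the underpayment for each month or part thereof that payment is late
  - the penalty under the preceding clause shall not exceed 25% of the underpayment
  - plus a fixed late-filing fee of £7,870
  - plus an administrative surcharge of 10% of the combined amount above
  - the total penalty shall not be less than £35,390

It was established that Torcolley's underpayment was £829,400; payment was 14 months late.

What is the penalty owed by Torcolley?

Accrued rate: 2% × 14 = 28%, capped at 25% → 25%
Failure-to-pay penalty: 25% of £829,400 = £207,350
Penalty before surcharge: £207,350 + £7,870 = £215,220
Administrative surcharge: 10% of £215,220 = £21,522
Total penalty: £215,220 + £21,522 = £236,742
Minimum £35,390: £236,742 meets the minimum, no increase.

Penalty: £236,742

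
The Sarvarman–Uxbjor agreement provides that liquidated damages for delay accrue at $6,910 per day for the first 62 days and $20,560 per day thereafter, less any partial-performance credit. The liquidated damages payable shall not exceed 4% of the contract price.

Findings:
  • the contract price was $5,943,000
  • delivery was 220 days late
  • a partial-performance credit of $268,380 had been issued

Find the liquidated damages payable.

First 62 days: 62 × $6,910 = $428,420
Remaining days: (220 − 62) × $20,560 = $3,248,480
Accrued per-day damages: $428,420 + $3,248,480 = $3,676,900
Less partial-performance credit: $3,676,900 − $268,380 = $3,408,520
Cap: 4% of $5,943,000 = $237,720
Cap at $237,720: $3,408,520 exceeds the cap → $237,720

$237,720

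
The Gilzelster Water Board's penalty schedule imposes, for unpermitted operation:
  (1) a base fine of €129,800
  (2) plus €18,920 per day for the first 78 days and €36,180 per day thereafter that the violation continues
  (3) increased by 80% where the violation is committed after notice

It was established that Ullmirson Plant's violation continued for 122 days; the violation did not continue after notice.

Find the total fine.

€3,197,480

First 78 days: 78 × €18,920 = €1,475,760
Remaining days: (122 − 78) × €36,180 = €1,591,920
Per-day component: €1,475,760 + €1,591,920 = €3,067,680
Base plus per-day: €129,800 + €3,067,680 = €3,197,480
The violation did not continue after notice: no 80% increase.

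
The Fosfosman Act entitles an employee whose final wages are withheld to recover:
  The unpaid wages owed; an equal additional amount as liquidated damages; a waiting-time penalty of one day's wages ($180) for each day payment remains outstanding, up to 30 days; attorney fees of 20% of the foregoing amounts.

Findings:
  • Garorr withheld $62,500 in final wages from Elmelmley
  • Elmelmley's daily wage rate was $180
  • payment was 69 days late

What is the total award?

$156,480

Liquidated damages (equal amount): $62,500
Penalty days: min(69, 30) = 30
Waiting-time penalty: 30 × $180 = $5,400
Subtotal: $62,500 + $62,500 + $5,400 = $130,400
Attorney fees: 20% of $130,400 = $26,080
Total award: $130,400 + $26,080 = $156,480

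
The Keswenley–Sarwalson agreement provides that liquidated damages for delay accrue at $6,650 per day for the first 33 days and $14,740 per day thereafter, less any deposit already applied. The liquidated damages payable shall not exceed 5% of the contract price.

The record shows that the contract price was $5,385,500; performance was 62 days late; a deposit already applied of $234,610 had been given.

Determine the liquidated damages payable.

First 33 days: 33 × $6,650 = $219,450
Remaining days: (62 − 33) × $14,740 = $427,460
Accrued per-day damages: $219,450 + $427,460 = $646,910
Less deposit already applied: $646,910 − $234,610 = $412,300
Cap: 5% of $5,385,500 = $269,275
Cap at $269,275: $412,300 exceeds the cap → $269,275

$269,275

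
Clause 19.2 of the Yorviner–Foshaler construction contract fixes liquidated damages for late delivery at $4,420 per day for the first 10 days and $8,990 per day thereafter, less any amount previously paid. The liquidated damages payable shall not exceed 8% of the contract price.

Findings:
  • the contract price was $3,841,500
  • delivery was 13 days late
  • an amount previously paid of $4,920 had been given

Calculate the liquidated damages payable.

$66,250

First 10 days: 10 × $4,420 = $44,200
Remaining days: (13 − 10) × $8,990 = $26,970
Accrued per-day damages: $44,200 + $26,970 = $71,170
Less amount previously paid: $71,170 − $4,920 = $66,250
Cap: 8% of $3,841,500 = $307,320
Cap at $307,320: $66,250 is within the cap, no reduction.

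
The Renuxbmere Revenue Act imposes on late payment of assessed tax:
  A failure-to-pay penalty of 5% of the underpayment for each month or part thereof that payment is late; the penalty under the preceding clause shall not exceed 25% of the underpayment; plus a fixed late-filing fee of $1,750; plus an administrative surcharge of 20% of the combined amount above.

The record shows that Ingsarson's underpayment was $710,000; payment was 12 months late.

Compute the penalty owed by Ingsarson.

Accrued rate: 5% × 12 = 60%, capped at 25% → 25%
Failure-to-pay penalty: 25% of $710,000 = $177,500
Penalty before surcharge: $177,500 + $1,750 = $179,250
Administrative surcharge: 20% of $179,250 = $35,850
Total penalty: $179,250 + $35,850 = $215,100

$215,100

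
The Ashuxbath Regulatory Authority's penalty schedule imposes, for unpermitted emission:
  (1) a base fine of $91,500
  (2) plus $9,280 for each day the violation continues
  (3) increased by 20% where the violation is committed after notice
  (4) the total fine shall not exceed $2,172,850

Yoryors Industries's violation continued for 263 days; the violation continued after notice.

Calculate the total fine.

Per-day component: 263 × $9,280 = $2,440,640
Base plus per-day: $91,500 + $2,440,640 = $2,532,140
Enhancement: 20% of $2,532,140 = $506,428
Enhanced fine: $2,532,140 + $506,428 = $3,038,568
Cap at $2,172,850: $3,038,568 exceeds the cap → $2,172,850

$2,172,850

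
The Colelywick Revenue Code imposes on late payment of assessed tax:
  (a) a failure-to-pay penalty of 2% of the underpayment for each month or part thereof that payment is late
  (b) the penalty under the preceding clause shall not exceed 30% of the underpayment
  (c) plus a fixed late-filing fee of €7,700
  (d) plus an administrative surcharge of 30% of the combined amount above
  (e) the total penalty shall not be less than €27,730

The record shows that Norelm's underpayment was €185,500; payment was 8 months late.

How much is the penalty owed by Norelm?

€48,594

Accrued rate: 2% × 8 = 16%, capped at 30% → 16%
Failure-to-pay penalty: 16% of €185,500 = €29,680
Penalty before surcharge: €29,680 + €7,700 = €37,380
Administrative surcharge: 30% of €37,380 = €11,214
Total penalty: €37,380 + €11,214 = €48,594
Minimum €27,730: €48,594 meets the minimum, no increase.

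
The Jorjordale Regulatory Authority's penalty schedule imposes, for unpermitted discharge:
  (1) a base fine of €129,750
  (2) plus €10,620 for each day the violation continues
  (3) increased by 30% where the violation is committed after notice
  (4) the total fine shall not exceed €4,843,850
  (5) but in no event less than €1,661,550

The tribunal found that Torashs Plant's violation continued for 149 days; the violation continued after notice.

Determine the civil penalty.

Civil penalty: €2,225,769

Per-day component: 149 × €10,620 = €1,582,380
Base plus per-day: €129,750 + €1,582,380 = €1,712,130
Enhancement: 30% of €1,712,130 = €513,639
Enhanced fine: €1,712,130 + €513,639 = €2,225,769
Cap at €4,843,850: €2,225,769 is within the cap, no reduction.
Minimum €1,661,550: €2,225,769 meets the minimum, no increase.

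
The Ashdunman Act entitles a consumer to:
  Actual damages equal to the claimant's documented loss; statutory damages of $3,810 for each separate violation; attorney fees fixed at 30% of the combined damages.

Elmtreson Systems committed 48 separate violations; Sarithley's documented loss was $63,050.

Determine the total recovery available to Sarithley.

Statutory damages: 48 × $3,810 = $182,880
Combined damages: $63,050 + $182,880 = $245,930
Attorney fees: 30% of $245,930 = $73,779
Total recovery: $245,930 + $73,779 = $319,709

$319,709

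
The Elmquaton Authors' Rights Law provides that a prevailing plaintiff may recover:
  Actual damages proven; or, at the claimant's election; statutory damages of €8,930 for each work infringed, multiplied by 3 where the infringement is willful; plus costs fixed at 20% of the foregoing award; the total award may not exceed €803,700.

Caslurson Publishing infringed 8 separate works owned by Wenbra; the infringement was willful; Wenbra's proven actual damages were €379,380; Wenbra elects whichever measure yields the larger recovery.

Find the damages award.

Statutory damages: 8 × €8,930 = €71,440
Trebled: 3 × €71,440 = €214,320
Greater of actual damages (€379,380) or enhanced statutory damages (€214,320): €379,380
Costs: 20% of €379,380 = €75,876
Award plus costs: €379,380 + €75,876 = €455,256
Cap at €803,700: €455,256 is within the cap, no reduction.

€455,256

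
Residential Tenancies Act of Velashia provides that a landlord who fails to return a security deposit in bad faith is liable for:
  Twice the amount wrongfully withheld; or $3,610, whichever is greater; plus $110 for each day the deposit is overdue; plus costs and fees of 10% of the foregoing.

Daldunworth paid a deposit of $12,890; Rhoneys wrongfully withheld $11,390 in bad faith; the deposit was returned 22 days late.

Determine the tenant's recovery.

Doubled: 2 × $11,390 = $22,780
Minimum $3,610: $22,780 meets the minimum, no increase.
Late-return penalty: 22 × $110 = $2,420
Damages plus late penalty: $22,780 + $2,420 = $25,200
Costs and fees: 10% of $25,200 = $2,520
Total recovery: $25,200 + $2,520 = $27,720

$27,720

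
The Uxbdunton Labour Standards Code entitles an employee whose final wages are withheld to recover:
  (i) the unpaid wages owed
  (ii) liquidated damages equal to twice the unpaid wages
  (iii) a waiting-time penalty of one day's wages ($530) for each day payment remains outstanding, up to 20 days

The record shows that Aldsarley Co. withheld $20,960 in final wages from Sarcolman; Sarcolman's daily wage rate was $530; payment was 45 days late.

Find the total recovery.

$73,480

Doubled: 2 × $20,960 = $41,920
Penalty days: min(45, 20) = 20
Waiting-time penalty: 20 × $530 = $10,600
Total award: $20,960 + $41,920 + $10,600 = $73,480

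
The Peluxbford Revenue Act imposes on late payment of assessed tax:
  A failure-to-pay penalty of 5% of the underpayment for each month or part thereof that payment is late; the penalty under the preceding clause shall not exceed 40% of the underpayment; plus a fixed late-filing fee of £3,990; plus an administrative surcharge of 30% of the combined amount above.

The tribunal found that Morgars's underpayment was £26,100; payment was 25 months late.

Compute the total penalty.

Accrued rate: 5% × 25 = 125%, capped at 40% → 40%
Failure-to-pay penalty: 40% of £26,100 = £10,440
Penalty before surcharge: £10,440 + £3,990 = £14,430
Administrative surcharge: 30% of £14,430 = £4,329
Total penalty: £14,430 + £4,329 = £18,759

£18,759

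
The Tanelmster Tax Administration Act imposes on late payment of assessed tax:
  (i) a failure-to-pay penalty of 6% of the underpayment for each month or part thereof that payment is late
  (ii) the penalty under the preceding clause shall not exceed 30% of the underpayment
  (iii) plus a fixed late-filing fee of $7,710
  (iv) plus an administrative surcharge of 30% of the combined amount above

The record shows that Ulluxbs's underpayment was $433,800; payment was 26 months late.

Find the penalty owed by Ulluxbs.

Accrued rate: 6% × 26 = 156%, capped at 30% → 30%
Failure-to-pay penalty: 30% of $433,800 = $130,140
Penalty before surcharge: $130,140 + $7,710 = $137,850
Administrative surcharge: 30% of $137,850 = $41,355
Total penalty: $137,850 + $41,355 = $179,205

$179,205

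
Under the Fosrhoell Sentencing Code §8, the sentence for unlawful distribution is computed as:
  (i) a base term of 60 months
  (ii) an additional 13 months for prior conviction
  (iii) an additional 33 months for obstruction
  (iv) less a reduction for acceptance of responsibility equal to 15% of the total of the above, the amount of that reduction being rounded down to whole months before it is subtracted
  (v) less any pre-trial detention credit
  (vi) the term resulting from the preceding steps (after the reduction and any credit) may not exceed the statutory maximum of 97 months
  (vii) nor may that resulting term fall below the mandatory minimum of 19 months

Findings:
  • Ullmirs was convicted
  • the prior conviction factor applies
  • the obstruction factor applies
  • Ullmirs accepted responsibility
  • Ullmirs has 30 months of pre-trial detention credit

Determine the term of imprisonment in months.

Prior conviction enhancement: +13 months
Obstruction enhancement: +33 months
Adjusted term: 60 months + 13 months + 33 months = 106 months
Acceptance of responsibility reduction: 15% of 106 months = 15 months (rounded down)
After reduction: 106 − 15 = 91 months
Less pre-trial detention credit: 91 months − 30 months = 61 months
Cap at 97 months: 61 months is within the cap, no reduction.
Minimum 19 months: 61 months meets the minimum, no increase.

61 months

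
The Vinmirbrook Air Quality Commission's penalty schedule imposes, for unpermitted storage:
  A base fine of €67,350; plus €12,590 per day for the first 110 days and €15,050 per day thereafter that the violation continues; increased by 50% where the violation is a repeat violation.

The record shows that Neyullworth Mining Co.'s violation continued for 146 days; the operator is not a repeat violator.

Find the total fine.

€1,994,050

First 110 days: 110 × €12,590 = €1,384,900
Remaining days: (146 − 110) × €15,050 = €541,800
Per-day component: €1,384,900 + €541,800 = €1,926,700
Base plus per-day: €67,350 + €1,926,700 = €1,994,050
The operator is not a repeat violator: no 50% increase.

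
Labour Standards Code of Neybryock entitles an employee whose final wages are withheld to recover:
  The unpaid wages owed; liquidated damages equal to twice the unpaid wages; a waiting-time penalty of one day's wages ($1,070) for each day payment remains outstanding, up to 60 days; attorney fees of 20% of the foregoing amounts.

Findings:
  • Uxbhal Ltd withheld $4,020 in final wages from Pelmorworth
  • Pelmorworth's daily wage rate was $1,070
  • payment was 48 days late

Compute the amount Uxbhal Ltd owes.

Doubled: 2 × $4,020 = $8,040
Penalty days: min(48, 60) = 48
Waiting-time penalty: 48 × $1,070 = $51,360
Subtotal: $4,020 + $8,040 + $51,360 = $63,420
Attorney fees: 20% of $63,420 = $12,684
Total award: $63,420 + $12,684 = $76,104

$76,104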